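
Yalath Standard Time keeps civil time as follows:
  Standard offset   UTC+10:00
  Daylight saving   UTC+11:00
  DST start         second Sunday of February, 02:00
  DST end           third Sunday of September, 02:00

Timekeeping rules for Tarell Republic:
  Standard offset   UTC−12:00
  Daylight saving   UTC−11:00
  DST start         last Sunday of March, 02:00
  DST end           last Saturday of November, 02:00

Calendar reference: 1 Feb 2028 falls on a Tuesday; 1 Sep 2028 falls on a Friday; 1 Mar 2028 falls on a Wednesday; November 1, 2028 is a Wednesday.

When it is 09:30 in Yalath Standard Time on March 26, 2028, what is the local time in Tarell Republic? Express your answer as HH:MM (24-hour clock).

10:30

1 February 2028 is a Tuesday, so the first Sunday is February 6 and the second is February 13.
1 September 2028 is a Friday, so the first Sunday is September 3 and the third is September 17.
March 26, 2028 lies within the daylight-saving period (13 February – 17 September), so Yalath Standard Time is on daylight time, UTC+11:00.
09:30 Yalath Standard Time − 11h = 22:30 UTC (rolling into the previous day, 25 March 2028).
1 March 2028 is a Wednesday, so Sundays fall on 5, 12, 19, 26; the last is March 26.
1 November 2028 is a Wednesday, so Saturdays fall on 4, 11, 18, 25; the last is November 25.
At the standard offset (UTC−12:00), 22:30 UTC − 12h = 10:30 Tarell Republic standard time.
The standard-time date in Tarell Republic, March 25, 2028, is outside the daylight-saving period (26 March – 25 November), so Tarell Republic is on standard time, UTC−12:00.
22:30 UTC − 12h = 10:30 Tarell Republic.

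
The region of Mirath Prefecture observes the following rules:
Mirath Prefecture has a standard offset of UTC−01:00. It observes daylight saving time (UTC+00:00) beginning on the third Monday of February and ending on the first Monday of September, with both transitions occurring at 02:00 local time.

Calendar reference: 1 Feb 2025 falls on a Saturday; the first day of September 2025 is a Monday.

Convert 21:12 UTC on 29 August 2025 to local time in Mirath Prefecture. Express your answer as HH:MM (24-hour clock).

21:12

1 February 2025 is a Saturday, so the first Monday is February 3 and the third is February 17.
1 September 2025 is a Monday, so the first Monday is September 1.
At the standard offset (UTC−01:00), 21:12 UTC − 1h = 20:12 Mirath Prefecture standard time.
The standard-time date in Mirath Prefecture, 29 August 2025, lies within the daylight-saving period (17 February – 1 September), so Mirath Prefecture is on daylight time, UTC+00:00.
21:12 UTC + 0h = 21:12 local.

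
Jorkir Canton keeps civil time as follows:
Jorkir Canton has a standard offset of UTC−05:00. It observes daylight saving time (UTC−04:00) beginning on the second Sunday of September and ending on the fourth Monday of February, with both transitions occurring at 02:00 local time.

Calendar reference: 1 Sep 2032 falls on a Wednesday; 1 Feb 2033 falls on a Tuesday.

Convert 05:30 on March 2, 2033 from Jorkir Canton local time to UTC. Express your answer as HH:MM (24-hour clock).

1 September 2032 is a Wednesday, so the first Sunday is September 5 and the second is September 12.
1 February 2033 is a Tuesday, so the first Monday is February 7 and the fourth is February 28.
March 2, 2033 is outside the daylight-saving period (12 September 2032 – 28 February 2033), so Jorkir Canton is on standard time, UTC−05:00.
05:30 local + 5h = 10:30 UTC.

10:30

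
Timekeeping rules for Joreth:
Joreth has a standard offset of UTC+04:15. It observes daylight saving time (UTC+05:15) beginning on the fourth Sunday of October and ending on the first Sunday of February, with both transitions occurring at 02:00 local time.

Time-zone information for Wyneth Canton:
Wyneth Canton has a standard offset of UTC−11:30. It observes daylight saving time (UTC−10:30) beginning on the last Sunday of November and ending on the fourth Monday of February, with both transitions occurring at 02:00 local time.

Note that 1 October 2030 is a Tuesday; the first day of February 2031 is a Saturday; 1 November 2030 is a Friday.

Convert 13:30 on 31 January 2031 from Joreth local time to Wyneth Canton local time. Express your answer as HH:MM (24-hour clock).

21:45

1 October 2030 is a Tuesday, so the first Sunday is October 6 and the fourth is October 27.
1 February 2031 is a Saturday, so the first Sunday is February 2.
31 January 2031 lies within the daylight-saving period (27 October 2030 – 2 February 2031), so Joreth is on daylight time, UTC+05:15.
13:30 Joreth − 5h15m = 08:15 UTC.
1 November 2030 is a Friday, so Sundays fall on 3, 10, 17, 24; the last is November 24.
1 February 2031 is a Saturday, so the first Monday is February 3 and the fourth is February 24.
At the standard offset (UTC−11:30), 08:15 UTC − 11h30m = 20:45 Wyneth Canton standard time (rolling into the previous day, 30 January 2031).
The standard-time date in Wyneth Canton, 30 January 2031, falls between 24 November 2030 and 24 February 2031, so daylight saving is in effect and Wyneth Canton is at UTC−10:30.
08:15 UTC − 10h30m = 21:45 Wyneth Canton (rolling into the previous day, 30 January 2031).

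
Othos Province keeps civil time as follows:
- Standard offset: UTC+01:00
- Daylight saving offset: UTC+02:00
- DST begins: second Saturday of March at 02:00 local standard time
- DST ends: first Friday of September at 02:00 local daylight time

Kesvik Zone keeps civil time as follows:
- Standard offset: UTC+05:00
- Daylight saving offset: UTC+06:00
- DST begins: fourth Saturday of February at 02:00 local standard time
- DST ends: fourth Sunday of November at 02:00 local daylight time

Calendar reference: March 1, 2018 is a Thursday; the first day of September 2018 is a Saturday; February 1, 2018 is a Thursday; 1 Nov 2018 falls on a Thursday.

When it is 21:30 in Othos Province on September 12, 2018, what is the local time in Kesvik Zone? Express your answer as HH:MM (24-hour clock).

02:30

1 March 2018 is a Thursday, so the first Saturday is March 3 and the second is March 10.
1 September 2018 is a Saturday, so the first Friday is September 7.
September 12, 2018 does not fall between 10 March and 7 September, so daylight saving is not in effect and Othos Province is at UTC+01:00.
21:30 Othos Province − 1h = 20:30 UTC.
1 February 2018 is a Thursday, so the first Saturday is February 3 and the fourth is February 24.
1 November 2018 is a Thursday, so the first Sunday is November 4 and the fourth is November 25.
At the standard offset (UTC+05:00), 20:30 UTC + 5h = 01:30 Kesvik Zone standard time (rolling into the next day, 13 September 2018).
The standard-time date in Kesvik Zone, September 13, 2018, falls between 24 February and 25 November, so daylight saving is in effect and Kesvik Zone is at UTC+06:00.
20:30 UTC + 6h = 02:30 Kesvik Zone (rolling into the next day, 13 September 2018).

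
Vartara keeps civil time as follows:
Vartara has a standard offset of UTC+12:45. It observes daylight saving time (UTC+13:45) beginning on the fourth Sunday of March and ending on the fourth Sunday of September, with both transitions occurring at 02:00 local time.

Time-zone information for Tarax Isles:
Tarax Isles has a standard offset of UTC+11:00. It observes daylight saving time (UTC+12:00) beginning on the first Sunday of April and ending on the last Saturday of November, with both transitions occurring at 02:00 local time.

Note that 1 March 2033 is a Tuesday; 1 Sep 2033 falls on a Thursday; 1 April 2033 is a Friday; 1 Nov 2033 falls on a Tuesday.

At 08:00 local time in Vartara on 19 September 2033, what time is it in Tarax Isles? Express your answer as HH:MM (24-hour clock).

06:15

1 March 2033 is a Tuesday, so the first Sunday is March 6 and the fourth is March 27.
1 September 2033 is a Thursday, so the first Sunday is September 4 and the fourth is September 25.
Daylight saving runs 27 March – 25 September; 19 September 2033 is inside that window, so Vartara is at UTC+13:45.
08:00 Vartara − 13h45m = 18:15 UTC (rolling into the previous day, 18 September 2033).
1 April 2033 is a Friday, so the first Sunday is April 3.
1 November 2033 is a Tuesday, so Saturdays fall on 5, 12, 19, 26; the last is November 26.
At the standard offset (UTC+11:00), 18:15 UTC + 11h = 05:15 Tarax Isles standard time (rolling into the next day, 19 September 2033).
Daylight saving runs 3 April – 26 November; the standard-time date in Tarax Isles, 19 September 2033, is inside that window, so Tarax Isles is at UTC+12:00.
18:15 UTC + 12h = 06:15 Tarax Isles (rolling into the next day, 19 September 2033).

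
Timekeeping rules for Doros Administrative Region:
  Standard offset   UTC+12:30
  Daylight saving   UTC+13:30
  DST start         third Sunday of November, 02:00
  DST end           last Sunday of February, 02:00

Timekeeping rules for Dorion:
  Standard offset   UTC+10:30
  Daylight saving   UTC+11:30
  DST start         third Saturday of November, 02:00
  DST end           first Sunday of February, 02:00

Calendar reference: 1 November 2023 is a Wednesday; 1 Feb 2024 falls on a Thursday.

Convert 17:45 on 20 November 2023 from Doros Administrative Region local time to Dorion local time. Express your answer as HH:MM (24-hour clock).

15:45

1 November 2023 is a Wednesday, so the first Sunday is November 5 and the third is November 19.
1 February 2024 is a Thursday, so Sundays fall on 4, 11, 18, 25; the last is February 25.
Daylight saving runs 19 November 2023 – 25 February 2024; 20 November 2023 is inside that window, so Doros Administrative Region is at UTC+13:30.
17:45 Doros Administrative Region − 13h30m = 04:15 UTC.
1 November 2023 is a Wednesday, so the first Saturday is November 4 and the third is November 18.
1 February 2024 is a Thursday, so the first Sunday is February 4.
At the standard offset (UTC+10:30), 04:15 UTC + 10h30m = 14:45 Dorion standard time.
The standard-time date in Dorion, 20 November 2023, falls between 18 November 2023 and 4 February 2024, so daylight saving is in effect and Dorion is at UTC+11:30.
04:15 UTC + 11h30m = 15:45 Dorion.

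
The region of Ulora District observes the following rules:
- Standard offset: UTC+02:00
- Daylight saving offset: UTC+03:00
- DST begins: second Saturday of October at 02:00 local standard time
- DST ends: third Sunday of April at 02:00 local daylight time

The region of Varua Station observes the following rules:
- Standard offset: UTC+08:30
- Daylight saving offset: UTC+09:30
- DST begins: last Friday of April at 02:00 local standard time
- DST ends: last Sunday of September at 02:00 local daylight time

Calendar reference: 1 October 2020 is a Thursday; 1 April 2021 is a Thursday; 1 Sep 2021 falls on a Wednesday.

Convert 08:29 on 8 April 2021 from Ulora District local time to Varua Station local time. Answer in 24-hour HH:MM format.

1 October 2020 is a Thursday, so the first Saturday is October 3 and the second is October 10.
1 April 2021 is a Thursday, so the first Sunday is April 4 and the third is April 18.
8 April 2021 lies within the daylight-saving period (10 October 2020 – 18 April 2021), so Ulora District is on daylight time, UTC+03:00.
08:29 Ulora District − 3h = 05:29 UTC.
1 April 2021 is a Thursday, so Fridays fall on 2, 9, 16, 23, 30; the last is April 30.
1 September 2021 is a Wednesday, so Sundays fall on 5, 12, 19, 26; the last is September 26.
At the standard offset (UTC+08:30), 05:29 UTC + 8h30m = 13:59 Varua Station standard time.
Daylight saving runs 30 April – 26 September; the standard-time date in Varua Station, 8 April 2021, is outside that window, so Varua Station is on standard time at UTC+08:30.
05:29 UTC + 8h30m = 13:59 Varua Station.

13:59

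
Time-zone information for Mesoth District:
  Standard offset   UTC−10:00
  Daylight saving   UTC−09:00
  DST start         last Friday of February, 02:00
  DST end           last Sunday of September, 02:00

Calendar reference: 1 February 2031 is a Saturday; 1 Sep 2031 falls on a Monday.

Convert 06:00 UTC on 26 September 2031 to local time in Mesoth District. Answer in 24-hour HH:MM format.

21:00

1 February 2031 is a Saturday, so Fridays fall on 7, 14, 21, 28; the last is February 28.
1 September 2031 is a Monday, so Sundays fall on 7, 14, 21, 28; the last is September 28.
At the standard offset (UTC−10:00), 06:00 UTC − 10h = 20:00 Mesoth District standard time (rolling into the previous day, 25 September 2031).
The standard-time date in Mesoth District, 25 September 2031, falls between 28 February and 28 September, so daylight saving is in effect and Mesoth District is at UTC−09:00.
06:00 UTC − 9h = 21:00 local (rolling into the previous day, 25 September 2031).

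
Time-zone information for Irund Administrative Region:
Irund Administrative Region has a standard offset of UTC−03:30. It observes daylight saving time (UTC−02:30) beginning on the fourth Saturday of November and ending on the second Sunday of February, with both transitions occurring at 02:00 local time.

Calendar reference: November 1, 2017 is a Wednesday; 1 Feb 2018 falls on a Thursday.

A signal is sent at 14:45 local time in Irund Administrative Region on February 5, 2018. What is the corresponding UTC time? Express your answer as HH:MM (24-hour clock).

17:15

1 November 2017 is a Wednesday, so the first Saturday is November 4 and the fourth is November 25.
1 February 2018 is a Thursday, so the first Sunday is February 4 and the second is February 11.
February 5, 2018 lies within the daylight-saving period (25 November 2017 – 11 February 2018), so Irund Administrative Region is on daylight time, UTC−02:30.
14:45 local + 2h30m = 17:15 UTC.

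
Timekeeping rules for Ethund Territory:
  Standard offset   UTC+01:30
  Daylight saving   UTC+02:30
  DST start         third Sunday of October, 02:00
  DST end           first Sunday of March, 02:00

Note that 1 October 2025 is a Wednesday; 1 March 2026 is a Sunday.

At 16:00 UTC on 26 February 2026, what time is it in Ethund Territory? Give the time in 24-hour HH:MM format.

18:30

1 October 2025 is a Wednesday, so the first Sunday is October 5 and the third is October 19.
1 March 2026 is a Sunday, so the first Sunday is March 1.
At the standard offset (UTC+01:30), 16:00 UTC + 1h30m = 17:30 Ethund Territory standard time.
The standard-time date in Ethund Territory, 26 February 2026, falls between 19 October 2025 and 1 March 2026, so daylight saving is in effect and Ethund Territory is at UTC+02:30.
16:00 UTC + 2h30m = 18:30 local.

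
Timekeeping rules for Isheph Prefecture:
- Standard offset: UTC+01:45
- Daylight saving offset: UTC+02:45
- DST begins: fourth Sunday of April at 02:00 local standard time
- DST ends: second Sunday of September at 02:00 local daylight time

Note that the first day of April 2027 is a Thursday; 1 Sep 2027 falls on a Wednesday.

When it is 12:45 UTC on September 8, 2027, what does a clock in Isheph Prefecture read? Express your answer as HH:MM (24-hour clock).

1 April 2027 is a Thursday, so the first Sunday is April 4 and the fourth is April 25.
1 September 2027 is a Wednesday, so the first Sunday is September 5 and the second is September 12.
At the standard offset (UTC+01:45), 12:45 UTC + 1h45m = 14:30 Isheph Prefecture standard time.
The standard-time date in Isheph Prefecture, September 8, 2027, lies within the daylight-saving period (25 April – 12 September), so Isheph Prefecture is on daylight time, UTC+02:45.
12:45 UTC + 2h45m = 15:30 local.

15:30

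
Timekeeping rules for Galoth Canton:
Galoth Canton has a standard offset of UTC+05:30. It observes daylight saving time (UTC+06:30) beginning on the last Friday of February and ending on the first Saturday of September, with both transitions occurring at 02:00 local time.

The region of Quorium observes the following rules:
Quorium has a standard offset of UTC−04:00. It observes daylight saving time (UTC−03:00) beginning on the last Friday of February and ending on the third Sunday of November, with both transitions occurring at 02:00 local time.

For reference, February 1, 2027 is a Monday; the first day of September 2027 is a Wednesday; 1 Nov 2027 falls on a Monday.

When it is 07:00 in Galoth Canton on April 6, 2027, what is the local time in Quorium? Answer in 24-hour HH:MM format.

1 February 2027 is a Monday, so Fridays fall on 5, 12, 19, 26; the last is February 26.
1 September 2027 is a Wednesday, so the first Saturday is September 4.
April 6, 2027 falls between 26 February and 4 September, so daylight saving is in effect and Galoth Canton is at UTC+06:30.
07:00 Galoth Canton − 6h30m = 00:30 UTC.
1 February 2027 is a Monday, so Fridays fall on 5, 12, 19, 26; the last is February 26.
1 November 2027 is a Monday, so the first Sunday is November 7 and the third is November 21.
At the standard offset (UTC−04:00), 00:30 UTC − 4h = 20:30 Quorium standard time (rolling into the previous day, 5 April 2027).
The standard-time date in Quorium, April 5, 2027, lies within the daylight-saving period (26 February – 21 November), so Quorium is on daylight time, UTC−03:00.
00:30 UTC − 3h = 21:30 Quorium (rolling into the previous day, 5 April 2027).

21:30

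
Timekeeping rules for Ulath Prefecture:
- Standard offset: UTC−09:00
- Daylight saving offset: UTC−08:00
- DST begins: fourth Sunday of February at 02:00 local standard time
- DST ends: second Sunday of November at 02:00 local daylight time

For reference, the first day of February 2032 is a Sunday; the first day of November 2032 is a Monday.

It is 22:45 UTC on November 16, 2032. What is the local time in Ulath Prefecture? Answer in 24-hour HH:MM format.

13:45

1 February 2032 is a Sunday, so the first Sunday is February 1 and the fourth is February 22.
1 November 2032 is a Monday, so the first Sunday is November 7 and the second is November 14.
At the standard offset (UTC−09:00), 22:45 UTC − 9h = 13:45 Ulath Prefecture standard time.
Daylight saving runs 22 February – 14 November; the standard-time date in Ulath Prefecture, November 16, 2032, is outside that window, so Ulath Prefecture is on standard time at UTC−09:00.
22:45 UTC − 9h = 13:45 local.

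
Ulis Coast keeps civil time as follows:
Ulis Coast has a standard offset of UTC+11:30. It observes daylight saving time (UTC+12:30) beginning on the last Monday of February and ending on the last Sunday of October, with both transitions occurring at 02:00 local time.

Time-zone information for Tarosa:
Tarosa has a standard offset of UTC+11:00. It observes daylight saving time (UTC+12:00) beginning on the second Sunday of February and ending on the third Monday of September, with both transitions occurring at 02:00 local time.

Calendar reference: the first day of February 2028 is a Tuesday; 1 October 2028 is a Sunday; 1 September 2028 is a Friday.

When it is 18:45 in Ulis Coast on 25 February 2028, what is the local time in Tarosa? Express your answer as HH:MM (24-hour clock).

1 February 2028 is a Tuesday, so Mondays fall on 7, 14, 21, 28; the last is February 28.
1 October 2028 is a Sunday, so Sundays fall on 1, 8, 15, 22, 29; the last is October 29.
25 February 2028 does not fall between 28 February and 29 October, so daylight saving is not in effect and Ulis Coast is at UTC+11:30.
18:45 Ulis Coast − 11h30m = 07:15 UTC.
1 February 2028 is a Tuesday, so the first Sunday is February 6 and the second is February 13.
1 September 2028 is a Friday, so the first Monday is September 4 and the third is September 18.
At the standard offset (UTC+11:00), 07:15 UTC + 11h = 18:15 Tarosa standard time.
Daylight saving runs 13 February – 18 September; the standard-time date in Tarosa, 25 February 2028, is inside that window, so Tarosa is at UTC+12:00.
07:15 UTC + 12h = 19:15 Tarosa.

19:15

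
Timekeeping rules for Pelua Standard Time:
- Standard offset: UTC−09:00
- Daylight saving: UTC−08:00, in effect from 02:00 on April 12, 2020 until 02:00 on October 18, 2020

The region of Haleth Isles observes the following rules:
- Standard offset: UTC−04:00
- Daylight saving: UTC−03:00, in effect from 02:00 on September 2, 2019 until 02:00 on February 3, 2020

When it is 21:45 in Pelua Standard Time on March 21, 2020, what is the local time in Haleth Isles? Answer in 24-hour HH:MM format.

March 21, 2020 is outside the daylight-saving period (12 April – 18 October), so Pelua Standard Time is on standard time, UTC−09:00.
21:45 Pelua Standard Time + 9h = 06:45 UTC (rolling into the next day, 22 March 2020).
At the standard offset (UTC−04:00), 06:45 UTC − 4h = 02:45 Haleth Isles standard time.
Daylight saving runs 2 September 2019 – 3 February 2020; the standard-time date in Haleth Isles, March 22, 2020, is outside that window, so Haleth Isles is on standard time at UTC−04:00.
06:45 UTC − 4h = 02:45 Haleth Isles.

02:45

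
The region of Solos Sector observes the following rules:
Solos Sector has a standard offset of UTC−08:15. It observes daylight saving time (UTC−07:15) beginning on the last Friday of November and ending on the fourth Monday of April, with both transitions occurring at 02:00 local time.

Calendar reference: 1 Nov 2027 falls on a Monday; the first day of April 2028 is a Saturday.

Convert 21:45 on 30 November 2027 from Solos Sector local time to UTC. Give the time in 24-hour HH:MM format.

05:00

1 November 2027 is a Monday, so Fridays fall on 5, 12, 19, 26; the last is November 26.
1 April 2028 is a Saturday, so the first Monday is April 3 and the fourth is April 24.
30 November 2027 falls between 26 November 2027 and 24 April 2028, so daylight saving is in effect and Solos Sector is at UTC−07:15.
21:45 local + 7h15m = 05:00 UTC (rolling into the next day, 1 December 2027).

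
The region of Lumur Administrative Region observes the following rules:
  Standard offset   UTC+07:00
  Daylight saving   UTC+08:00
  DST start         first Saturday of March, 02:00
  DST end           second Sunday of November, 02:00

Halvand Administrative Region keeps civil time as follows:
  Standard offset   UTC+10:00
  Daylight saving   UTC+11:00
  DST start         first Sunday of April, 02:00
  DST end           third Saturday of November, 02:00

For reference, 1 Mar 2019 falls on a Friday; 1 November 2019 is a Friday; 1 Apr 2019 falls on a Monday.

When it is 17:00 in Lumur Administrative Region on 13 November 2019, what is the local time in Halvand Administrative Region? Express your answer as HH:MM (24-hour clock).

21:00

1 March 2019 is a Friday, so the first Saturday is March 2.
1 November 2019 is a Friday, so the first Sunday is November 3 and the second is November 10.
13 November 2019 does not fall between 2 March and 10 November, so daylight saving is not in effect and Lumur Administrative Region is at UTC+07:00.
17:00 Lumur Administrative Region − 7h = 10:00 UTC.
1 April 2019 is a Monday, so the first Sunday is April 7.
1 November 2019 is a Friday, so the first Saturday is November 2 and the third is November 16.
At the standard offset (UTC+10:00), 10:00 UTC + 10h = 20:00 Halvand Administrative Region standard time.
Daylight saving runs 7 April – 16 November; the standard-time date in Halvand Administrative Region, 13 November 2019, is inside that window, so Halvand Administrative Region is at UTC+11:00.
10:00 UTC + 11h = 21:00 Halvand Administrative Region.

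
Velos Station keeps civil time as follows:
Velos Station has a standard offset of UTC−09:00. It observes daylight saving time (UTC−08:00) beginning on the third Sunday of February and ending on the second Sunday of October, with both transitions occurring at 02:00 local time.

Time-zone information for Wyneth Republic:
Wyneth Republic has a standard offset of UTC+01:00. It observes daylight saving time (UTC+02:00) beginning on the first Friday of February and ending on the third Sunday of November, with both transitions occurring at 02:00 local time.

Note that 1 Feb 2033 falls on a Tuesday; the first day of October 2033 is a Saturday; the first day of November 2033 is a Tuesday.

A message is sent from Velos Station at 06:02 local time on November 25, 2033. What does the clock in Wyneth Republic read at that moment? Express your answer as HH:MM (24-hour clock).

1 February 2033 is a Tuesday, so the first Sunday is February 6 and the third is February 20.
1 October 2033 is a Saturday, so the first Sunday is October 2 and the second is October 9.
November 25, 2033 is outside the daylight-saving period (20 February – 9 October), so Velos Station is on standard time, UTC−09:00.
06:02 Velos Station + 9h = 15:02 UTC.
1 February 2033 is a Tuesday, so the first Friday is February 4.
1 November 2033 is a Tuesday, so the first Sunday is November 6 and the third is November 20.
At the standard offset (UTC+01:00), 15:02 UTC + 1h = 16:02 Wyneth Republic standard time.
Daylight saving runs 4 February – 20 November; the standard-time date in Wyneth Republic, November 25, 2033, is outside that window, so Wyneth Republic is on standard time at UTC+01:00.
15:02 UTC + 1h = 16:02 Wyneth Republic.

16:02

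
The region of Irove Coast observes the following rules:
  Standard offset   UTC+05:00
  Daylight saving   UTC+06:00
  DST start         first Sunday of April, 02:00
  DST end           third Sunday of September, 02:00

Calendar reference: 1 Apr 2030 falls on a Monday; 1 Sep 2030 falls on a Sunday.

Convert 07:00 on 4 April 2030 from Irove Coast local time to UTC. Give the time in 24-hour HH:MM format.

02:00

1 April 2030 is a Monday, so the first Sunday is April 7.
1 September 2030 is a Sunday, so the first Sunday is September 1 and the third is September 15.
4 April 2030 does not fall between 7 April and 15 September, so daylight saving is not in effect and Irove Coast is at UTC+05:00.
07:00 local − 5h = 02:00 UTC.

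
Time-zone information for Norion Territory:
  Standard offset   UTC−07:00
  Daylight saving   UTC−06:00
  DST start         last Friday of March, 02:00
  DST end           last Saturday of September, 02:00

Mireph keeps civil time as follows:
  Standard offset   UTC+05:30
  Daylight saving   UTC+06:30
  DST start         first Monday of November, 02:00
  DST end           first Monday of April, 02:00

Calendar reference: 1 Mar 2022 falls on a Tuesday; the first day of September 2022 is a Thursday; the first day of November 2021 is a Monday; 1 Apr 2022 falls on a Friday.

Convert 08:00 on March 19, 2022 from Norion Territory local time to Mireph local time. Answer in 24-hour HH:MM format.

1 March 2022 is a Tuesday, so Fridays fall on 4, 11, 18, 25; the last is March 25.
1 September 2022 is a Thursday, so Saturdays fall on 3, 10, 17, 24; the last is September 24.
Daylight saving runs 25 March – 24 September; March 19, 2022 is outside that window, so Norion Territory is on standard time at UTC−07:00.
08:00 Norion Territory + 7h = 15:00 UTC.
1 November 2021 is a Monday, so the first Monday is November 1.
1 April 2022 is a Friday, so the first Monday is April 4.
At the standard offset (UTC+05:30), 15:00 UTC + 5h30m = 20:30 Mireph standard time.
The standard-time date in Mireph, March 19, 2022, falls between 1 November 2021 and 4 April 2022, so daylight saving is in effect and Mireph is at UTC+06:30.
15:00 UTC + 6h30m = 21:30 Mireph.

21:30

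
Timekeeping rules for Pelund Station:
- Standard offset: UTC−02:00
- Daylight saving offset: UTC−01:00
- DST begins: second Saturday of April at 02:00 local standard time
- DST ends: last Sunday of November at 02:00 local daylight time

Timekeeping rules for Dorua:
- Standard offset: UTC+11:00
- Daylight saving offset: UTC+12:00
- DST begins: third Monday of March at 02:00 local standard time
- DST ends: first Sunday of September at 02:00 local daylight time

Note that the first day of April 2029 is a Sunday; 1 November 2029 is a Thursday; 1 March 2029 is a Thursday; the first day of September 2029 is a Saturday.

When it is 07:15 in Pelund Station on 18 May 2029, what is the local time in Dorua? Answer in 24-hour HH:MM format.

20:15

1 April 2029 is a Sunday, so the first Saturday is April 7 and the second is April 14.
1 November 2029 is a Thursday, so Sundays fall on 4, 11, 18, 25; the last is November 25.
18 May 2029 falls between 14 April and 25 November, so daylight saving is in effect and Pelund Station is at UTC−01:00.
07:15 Pelund Station + 1h = 08:15 UTC.
1 March 2029 is a Thursday, so the first Monday is March 5 and the third is March 19.
1 September 2029 is a Saturday, so the first Sunday is September 2.
At the standard offset (UTC+11:00), 08:15 UTC + 11h = 19:15 Dorua standard time.
The standard-time date in Dorua, 18 May 2029, lies within the daylight-saving period (19 March – 2 September), so Dorua is on daylight time, UTC+12:00.
08:15 UTC + 12h = 20:15 Dorua.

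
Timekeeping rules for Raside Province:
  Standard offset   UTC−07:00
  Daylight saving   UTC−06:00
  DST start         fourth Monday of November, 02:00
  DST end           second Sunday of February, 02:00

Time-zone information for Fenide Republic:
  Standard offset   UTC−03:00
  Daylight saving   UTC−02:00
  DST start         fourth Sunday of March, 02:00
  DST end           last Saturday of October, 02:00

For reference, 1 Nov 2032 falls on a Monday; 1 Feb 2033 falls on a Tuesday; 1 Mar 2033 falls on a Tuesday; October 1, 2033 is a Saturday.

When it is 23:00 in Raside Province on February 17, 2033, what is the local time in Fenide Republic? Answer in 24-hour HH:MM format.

03:00

1 November 2032 is a Monday, so the first Monday is November 1 and the fourth is November 22.
1 February 2033 is a Tuesday, so the first Sunday is February 6 and the second is February 13.
February 17, 2033 does not fall between 22 November 2032 and 13 February 2033, so daylight saving is not in effect and Raside Province is at UTC−07:00.
23:00 Raside Province + 7h = 06:00 UTC (rolling into the next day, 18 February 2033).
1 March 2033 is a Tuesday, so the first Sunday is March 6 and the fourth is March 27.
1 October 2033 is a Saturday, so Saturdays fall on 1, 8, 15, 22, 29; the last is October 29.
At the standard offset (UTC−03:00), 06:00 UTC − 3h = 03:00 Fenide Republic standard time.
Daylight saving runs 27 March – 29 October; the standard-time date in Fenide Republic, February 18, 2033, is outside that window, so Fenide Republic is on standard time at UTC−03:00.
06:00 UTC − 3h = 03:00 Fenide Republic.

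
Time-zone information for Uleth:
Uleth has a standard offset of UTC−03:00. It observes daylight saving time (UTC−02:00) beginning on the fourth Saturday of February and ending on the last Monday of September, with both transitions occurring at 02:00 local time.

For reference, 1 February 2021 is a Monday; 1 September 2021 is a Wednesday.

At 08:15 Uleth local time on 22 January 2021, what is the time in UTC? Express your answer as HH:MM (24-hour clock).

1 February 2021 is a Monday, so the first Saturday is February 6 and the fourth is February 27.
1 September 2021 is a Wednesday, so Mondays fall on 6, 13, 20, 27; the last is September 27.
Daylight saving runs 27 February – 27 September; 22 January 2021 is outside that window, so Uleth is on standard time at UTC−03:00.
08:15 local + 3h = 11:15 UTC.

11:15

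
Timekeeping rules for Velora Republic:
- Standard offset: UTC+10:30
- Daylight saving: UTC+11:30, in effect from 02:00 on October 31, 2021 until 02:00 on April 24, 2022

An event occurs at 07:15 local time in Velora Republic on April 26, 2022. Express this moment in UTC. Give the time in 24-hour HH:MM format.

April 26, 2022 is outside the daylight-saving period (31 October 2021 – 24 April 2022), so Velora Republic is on standard time, UTC+10:30.
07:15 local − 10h30m = 20:45 UTC (rolling into the previous day, 25 April 2022).

20:45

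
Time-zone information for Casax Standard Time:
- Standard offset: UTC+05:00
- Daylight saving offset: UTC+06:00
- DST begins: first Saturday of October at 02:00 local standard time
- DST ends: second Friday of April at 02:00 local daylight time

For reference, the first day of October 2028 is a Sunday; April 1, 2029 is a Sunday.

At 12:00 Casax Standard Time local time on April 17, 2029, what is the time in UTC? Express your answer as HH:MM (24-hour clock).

07:00

1 October 2028 is a Sunday, so the first Saturday is October 7.
1 April 2029 is a Sunday, so the first Friday is April 6 and the second is April 13.
Daylight saving runs 7 October 2028 – 13 April 2029; April 17, 2029 is outside that window, so Casax Standard Time is on standard time at UTC+05:00.
12:00 local − 5h = 07:00 UTC.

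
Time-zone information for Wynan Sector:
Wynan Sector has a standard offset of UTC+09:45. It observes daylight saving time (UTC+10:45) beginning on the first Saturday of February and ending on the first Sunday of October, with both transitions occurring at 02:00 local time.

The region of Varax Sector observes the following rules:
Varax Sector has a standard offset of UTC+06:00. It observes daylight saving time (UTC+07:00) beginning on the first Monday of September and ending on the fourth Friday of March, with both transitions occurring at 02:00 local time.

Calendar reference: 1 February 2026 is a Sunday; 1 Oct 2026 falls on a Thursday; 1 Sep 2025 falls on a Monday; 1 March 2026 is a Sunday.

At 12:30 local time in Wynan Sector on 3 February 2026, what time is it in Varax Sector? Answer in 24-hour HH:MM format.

1 February 2026 is a Sunday, so the first Saturday is February 7.
1 October 2026 is a Thursday, so the first Sunday is October 4.
Daylight saving runs 7 February – 4 October; 3 February 2026 is outside that window, so Wynan Sector is on standard time at UTC+09:45.
12:30 Wynan Sector − 9h45m = 02:45 UTC.
1 September 2025 is a Monday, so the first Monday is September 1.
1 March 2026 is a Sunday, so the first Friday is March 6 and the fourth is March 27.
At the standard offset (UTC+06:00), 02:45 UTC + 6h = 08:45 Varax Sector standard time.
Daylight saving runs 1 September 2025 – 27 March 2026; the standard-time date in Varax Sector, 3 February 2026, is inside that window, so Varax Sector is at UTC+07:00.
02:45 UTC + 7h = 09:45 Varax Sector.

09:45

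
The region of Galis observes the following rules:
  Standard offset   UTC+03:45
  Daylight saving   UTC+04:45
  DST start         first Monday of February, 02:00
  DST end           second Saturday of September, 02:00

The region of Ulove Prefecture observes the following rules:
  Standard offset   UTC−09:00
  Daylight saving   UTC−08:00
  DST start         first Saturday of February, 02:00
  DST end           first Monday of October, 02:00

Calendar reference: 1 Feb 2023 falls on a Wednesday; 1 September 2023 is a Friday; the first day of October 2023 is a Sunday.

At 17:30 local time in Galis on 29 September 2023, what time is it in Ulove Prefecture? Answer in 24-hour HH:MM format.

1 February 2023 is a Wednesday, so the first Monday is February 6.
1 September 2023 is a Friday, so the first Saturday is September 2 and the second is September 9.
29 September 2023 does not fall between 6 February and 9 September, so daylight saving is not in effect and Galis is at UTC+03:45.
17:30 Galis − 3h45m = 13:45 UTC.
1 February 2023 is a Wednesday, so the first Saturday is February 4.
1 October 2023 is a Sunday, so the first Monday is October 2.
At the standard offset (UTC−09:00), 13:45 UTC − 9h = 04:45 Ulove Prefecture standard time.
The standard-time date in Ulove Prefecture, 29 September 2023, lies within the daylight-saving period (4 February – 2 October), so Ulove Prefecture is on daylight time, UTC−08:00.
13:45 UTC − 8h = 05:45 Ulove Prefecture.

05:45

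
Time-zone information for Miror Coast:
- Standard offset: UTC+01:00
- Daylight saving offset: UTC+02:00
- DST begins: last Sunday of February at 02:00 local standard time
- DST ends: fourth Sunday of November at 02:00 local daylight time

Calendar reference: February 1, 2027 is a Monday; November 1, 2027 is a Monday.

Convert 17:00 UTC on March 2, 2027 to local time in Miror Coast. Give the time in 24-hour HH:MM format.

19:00

1 February 2027 is a Monday, so Sundays fall on 7, 14, 21, 28; the last is February 28.
1 November 2027 is a Monday, so the first Sunday is November 7 and the fourth is November 28.
At the standard offset (UTC+01:00), 17:00 UTC + 1h = 18:00 Miror Coast standard time.
Daylight saving runs 28 February – 28 November; the standard-time date in Miror Coast, March 2, 2027, is inside that window, so Miror Coast is at UTC+02:00.
17:00 UTC + 2h = 19:00 local.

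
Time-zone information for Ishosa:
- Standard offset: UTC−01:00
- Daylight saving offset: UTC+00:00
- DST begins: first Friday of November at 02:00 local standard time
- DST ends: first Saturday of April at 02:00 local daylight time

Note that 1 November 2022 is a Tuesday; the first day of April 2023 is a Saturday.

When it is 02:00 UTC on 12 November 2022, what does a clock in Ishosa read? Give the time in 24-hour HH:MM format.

02:00

1 November 2022 is a Tuesday, so the first Friday is November 4.
1 April 2023 is a Saturday, so the first Saturday is April 1.
At the standard offset (UTC−01:00), 02:00 UTC − 1h = 01:00 Ishosa standard time.
The standard-time date in Ishosa, 12 November 2022, lies within the daylight-saving period (4 November 2022 – 1 April 2023), so Ishosa is on daylight time, UTC+00:00.
02:00 UTC + 0h = 02:00 local.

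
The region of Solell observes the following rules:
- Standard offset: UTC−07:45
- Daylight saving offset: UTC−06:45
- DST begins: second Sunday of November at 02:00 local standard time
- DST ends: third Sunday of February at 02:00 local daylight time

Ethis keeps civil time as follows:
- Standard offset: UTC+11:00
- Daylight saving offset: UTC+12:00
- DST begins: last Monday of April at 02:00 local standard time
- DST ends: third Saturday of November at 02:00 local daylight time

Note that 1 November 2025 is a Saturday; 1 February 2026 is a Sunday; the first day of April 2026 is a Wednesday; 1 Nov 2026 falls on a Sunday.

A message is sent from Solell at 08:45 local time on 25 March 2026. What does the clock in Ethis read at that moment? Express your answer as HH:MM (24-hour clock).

03:30

1 November 2025 is a Saturday, so the first Sunday is November 2 and the second is November 9.
1 February 2026 is a Sunday, so the first Sunday is February 1 and the third is February 15.
25 March 2026 is outside the daylight-saving period (9 November 2025 – 15 February 2026), so Solell is on standard time, UTC−07:45.
08:45 Solell + 7h45m = 16:30 UTC.
1 April 2026 is a Wednesday, so Mondays fall on 6, 13, 20, 27; the last is April 27.
1 November 2026 is a Sunday, so the first Saturday is November 7 and the third is November 21.
At the standard offset (UTC+11:00), 16:30 UTC + 11h = 03:30 Ethis standard time (rolling into the next day, 26 March 2026).
Daylight saving runs 27 April – 21 November; the standard-time date in Ethis, 26 March 2026, is outside that window, so Ethis is on standard time at UTC+11:00.
16:30 UTC + 11h = 03:30 Ethis (rolling into the next day, 26 March 2026).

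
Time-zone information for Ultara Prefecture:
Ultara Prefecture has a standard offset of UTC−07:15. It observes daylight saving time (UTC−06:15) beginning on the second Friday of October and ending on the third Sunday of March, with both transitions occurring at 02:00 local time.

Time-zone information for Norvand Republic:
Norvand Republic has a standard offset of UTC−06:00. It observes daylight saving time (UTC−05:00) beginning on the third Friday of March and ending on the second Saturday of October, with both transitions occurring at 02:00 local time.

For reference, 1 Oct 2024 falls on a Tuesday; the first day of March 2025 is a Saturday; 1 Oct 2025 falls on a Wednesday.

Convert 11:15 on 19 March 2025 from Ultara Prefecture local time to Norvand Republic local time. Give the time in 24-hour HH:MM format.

1 October 2024 is a Tuesday, so the first Friday is October 4 and the second is October 11.
1 March 2025 is a Saturday, so the first Sunday is March 2 and the third is March 16.
Daylight saving runs 11 October 2024 – 16 March 2025; 19 March 2025 is outside that window, so Ultara Prefecture is on standard time at UTC−07:15.
11:15 Ultara Prefecture + 7h15m = 18:30 UTC.
1 March 2025 is a Saturday, so the first Friday is March 7 and the third is March 21.
1 October 2025 is a Wednesday, so the first Saturday is October 4 and the second is October 11.
At the standard offset (UTC−06:00), 18:30 UTC − 6h = 12:30 Norvand Republic standard time.
The standard-time date in Norvand Republic, 19 March 2025, does not fall between 21 March and 11 October, so daylight saving is not in effect and Norvand Republic is at UTC−06:00.
18:30 UTC − 6h = 12:30 Norvand Republic.

12:30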